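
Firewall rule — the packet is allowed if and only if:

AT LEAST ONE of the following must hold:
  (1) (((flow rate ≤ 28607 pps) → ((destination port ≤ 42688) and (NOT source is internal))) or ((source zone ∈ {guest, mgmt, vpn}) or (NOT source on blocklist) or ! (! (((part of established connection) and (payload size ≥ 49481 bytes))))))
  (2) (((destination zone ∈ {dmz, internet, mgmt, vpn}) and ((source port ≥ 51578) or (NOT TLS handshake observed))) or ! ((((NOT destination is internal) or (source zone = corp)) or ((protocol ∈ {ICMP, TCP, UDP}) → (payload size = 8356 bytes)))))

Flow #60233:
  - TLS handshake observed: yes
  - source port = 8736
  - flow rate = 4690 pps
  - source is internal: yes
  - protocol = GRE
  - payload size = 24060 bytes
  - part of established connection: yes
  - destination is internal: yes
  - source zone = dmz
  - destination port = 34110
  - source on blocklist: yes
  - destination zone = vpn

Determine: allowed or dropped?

Dropped

Atomic conditions:
  flow rate ≤ 28607 pps: 4690 ≤ 28607 is true
  destination port ≤ 42688: 34110 ≤ 42688 is true
  NOT source is internal: yes → false
  source zone ∈ {guest, mgmt, vpn}: dmz is not in the set → false
  NOT source on blocklist: yes → false
  part of established connection: yes → true
  payload size ≥ 49481 bytes: 24060 ≥ 49481 is false
  destination zone ∈ {dmz, internet, mgmt, vpn}: vpn is in the set → true
  source port ≥ 51578: 8736 ≥ 51578 is false
  NOT TLS handshake observed: yes → false
  NOT destination is internal: yes → false
  source zone = corp: dmz == corp is false
  protocol ∈ {ICMP, TCP, UDP}: GRE is not in the set → false
  payload size = 8356 bytes: 24060 == 8356 is false
Combine:
[1.1.2] true AND false = false
[1.1] true → false = false
[1.2.3.1.1] true AND false = false
[1.2.3.1] NOT false = true
[1.2.3] NOT true = false
[1.2] false OR false OR false = false
[1] false OR false = false
[2.1.2] false OR false = false
[2.1] true AND false = false
[2.2.1.1] false OR false = false
[2.2.1.2] false → false (antecedent false ⇒ implication holds) = true
[2.2.1] false OR true = true
[2.2] NOT true = false
[2] false OR false = false
[root] false OR false = false
Overall: false → dropped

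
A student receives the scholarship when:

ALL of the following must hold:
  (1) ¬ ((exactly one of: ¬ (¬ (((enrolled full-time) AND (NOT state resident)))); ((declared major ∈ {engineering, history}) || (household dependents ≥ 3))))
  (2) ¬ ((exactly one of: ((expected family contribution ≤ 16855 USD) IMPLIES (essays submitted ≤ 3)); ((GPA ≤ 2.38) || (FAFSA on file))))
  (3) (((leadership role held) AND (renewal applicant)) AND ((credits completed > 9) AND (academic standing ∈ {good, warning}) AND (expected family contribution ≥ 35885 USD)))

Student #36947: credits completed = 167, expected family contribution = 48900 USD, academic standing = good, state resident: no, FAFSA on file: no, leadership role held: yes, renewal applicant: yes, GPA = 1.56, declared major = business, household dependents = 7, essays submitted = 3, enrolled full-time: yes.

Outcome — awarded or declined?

Atomic conditions:
  enrolled full-time: yes → true
  NOT state resident: no → true
  declared major ∈ {engineering, history}: business is not in the set → false
  household dependents ≥ 3: 7 ≥ 3 is true
  expected family contribution ≤ 16855 USD: 48900 ≤ 16855 is false
  essays submitted ≤ 3: 3 ≤ 3 is true
  GPA ≤ 2.38: 1.56 ≤ 2.38 is true
  FAFSA on file: no → false
  leadership role held: yes → true
  renewal applicant: yes → true
  credits completed > 9: 167 > 9 is true
  academic standing ∈ {good, warning}: good is in the set → true
  expected family contribution ≥ 35885 USD: 48900 ≥ 35885 is true
Combine:
[1.1.1.1.1] true AND true = true
[1.1.1.1] NOT true = false
[1.1.1] NOT false = true
[1.1.2] false OR true = true
[1.1] exactly-one(true, true) = false
[1] NOT false = true
[2.1.1] false → true (antecedent false ⇒ implication holds) = true
[2.1.2] true OR false = true
[2.1] exactly-one(true, true) = false
[2] NOT false = true
[3.1] true AND true = true
[3.2] true AND true AND true = true
[3] true AND true = true
[root] true AND true AND true = true
Overall: true → awarded

Awarded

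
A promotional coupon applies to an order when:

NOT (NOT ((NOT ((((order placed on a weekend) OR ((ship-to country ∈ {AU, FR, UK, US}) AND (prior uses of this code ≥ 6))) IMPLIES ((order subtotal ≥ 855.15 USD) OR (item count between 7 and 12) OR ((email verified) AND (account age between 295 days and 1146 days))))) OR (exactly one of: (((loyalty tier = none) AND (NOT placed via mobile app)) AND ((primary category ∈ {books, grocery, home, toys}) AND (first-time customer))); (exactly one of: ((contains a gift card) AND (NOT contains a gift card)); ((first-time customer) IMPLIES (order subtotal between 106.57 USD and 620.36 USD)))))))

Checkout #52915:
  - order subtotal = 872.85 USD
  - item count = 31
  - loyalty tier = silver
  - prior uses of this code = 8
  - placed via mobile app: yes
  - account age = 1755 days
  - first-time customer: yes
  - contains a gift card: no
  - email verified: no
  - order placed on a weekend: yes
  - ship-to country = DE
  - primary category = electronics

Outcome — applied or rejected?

Rejected

Atomic conditions:
  order placed on a weekend: yes → true
  ship-to country ∈ {AU, FR, UK, US}: DE is not in the set → false
  prior uses of this code ≥ 6: 8 ≥ 6 is true
  order subtotal ≥ 855.15 USD: 872.85 ≥ 855.15 is true
  item count between 7 and 12: 31 in [7, 12] is false
  email verified: no → false
  account age between 295 days and 1146 days: 1755 in [295, 1146] is false
  loyalty tier = none: silver == none is false
  NOT placed via mobile app: yes → false
  primary category ∈ {books, grocery, home, toys}: electronics is not in the set → false
  first-time customer: yes → true
  contains a gift card: no → false
  NOT contains a gift card: no → true
  order subtotal between 106.57 USD and 620.36 USD: 872.85 in [106.57, 620.36] is false
Combine:
[1.1.1.1.1.2] false AND true = false
[1.1.1.1.1] true OR false = true
[1.1.1.1.2.3] false AND false = false
[1.1.1.1.2] true OR false OR false = true
[1.1.1.1] true → true = true
[1.1.1] NOT true = false
[1.1.2.1.1] false AND false = false
[1.1.2.1.2] false AND true = false
[1.1.2.1] false AND false = false
[1.1.2.2.1] false AND true = false
[1.1.2.2.2] true → false = false
[1.1.2.2] exactly-one(false, false) = false
[1.1.2] exactly-one(false, false) = false
[1.1] false OR false = false
[1] NOT false = true
[root] NOT true = false
Overall: false → rejected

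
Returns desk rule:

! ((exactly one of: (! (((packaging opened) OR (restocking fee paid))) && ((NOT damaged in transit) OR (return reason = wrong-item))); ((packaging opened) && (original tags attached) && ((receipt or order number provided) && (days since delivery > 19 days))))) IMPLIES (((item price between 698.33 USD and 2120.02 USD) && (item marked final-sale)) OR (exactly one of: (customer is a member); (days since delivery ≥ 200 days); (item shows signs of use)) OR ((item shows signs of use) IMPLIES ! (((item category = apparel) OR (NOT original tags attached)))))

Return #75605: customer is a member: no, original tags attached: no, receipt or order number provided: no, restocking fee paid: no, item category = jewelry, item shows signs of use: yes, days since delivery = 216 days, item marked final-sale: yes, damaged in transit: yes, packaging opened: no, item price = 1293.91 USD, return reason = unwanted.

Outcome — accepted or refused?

Accepted

Atomic conditions:
  packaging opened: no → false
  restocking fee paid: no → false
  NOT damaged in transit: yes → false
  return reason = wrong-item: unwanted == wrong-item is false
  original tags attached: no → false
  receipt or order number provided: no → false
  days since delivery > 19 days: 216 > 19 is true
  item price between 698.33 USD and 2120.02 USD: 1293.91 in [698.33, 2120.02] is true
  item marked final-sale: yes → true
  customer is a member: no → false
  days since delivery ≥ 200 days: 216 ≥ 200 is true
  item shows signs of use: yes → true
  item category = apparel: jewelry == apparel is false
  NOT original tags attached: no → true
Combine:
[1.1.1.1.1] false OR false = false
[1.1.1.1] NOT false = true
[1.1.1.2] false OR false = false
[1.1.1] true AND false = false
[1.1.2.3] false AND true = false
[1.1.2] false AND false AND false = false
[1.1] exactly-one(false, false) = false
[1] NOT false = true
[2.1] true AND true = true
[2.2] exactly-one(false, true, true) = false
[2.3.2.1] false OR true = true
[2.3.2] NOT true = false
[2.3] true → false = false
[2] true OR false OR false = true
[root] true → true = true
Overall: true → accepted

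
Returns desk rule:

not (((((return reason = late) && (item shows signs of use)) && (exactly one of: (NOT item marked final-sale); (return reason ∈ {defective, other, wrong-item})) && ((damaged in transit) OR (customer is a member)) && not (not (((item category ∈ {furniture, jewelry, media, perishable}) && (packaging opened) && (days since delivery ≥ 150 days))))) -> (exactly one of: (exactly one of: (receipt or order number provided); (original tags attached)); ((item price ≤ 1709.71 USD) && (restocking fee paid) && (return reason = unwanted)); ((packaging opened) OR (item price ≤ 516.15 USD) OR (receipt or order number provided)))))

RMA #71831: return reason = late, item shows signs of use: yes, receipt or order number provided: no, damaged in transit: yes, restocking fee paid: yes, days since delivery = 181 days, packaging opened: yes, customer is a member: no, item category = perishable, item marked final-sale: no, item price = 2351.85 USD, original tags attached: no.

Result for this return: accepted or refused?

Refused

Atomic conditions:
  return reason = late: late == late is true
  item shows signs of use: yes → true
  NOT item marked final-sale: no → true
  return reason ∈ {defective, other, wrong-item}: late is not in the set → false
  damaged in transit: yes → true
  customer is a member: no → false
  item category ∈ {furniture, jewelry, media, perishable}: perishable is in the set → true
  packaging opened: yes → true
  days since delivery ≥ 150 days: 181 ≥ 150 is true
  receipt or order number provided: no → false
  original tags attached: no → false
  item price ≤ 1709.71 USD: 2351.85 ≤ 1709.71 is false
  restocking fee paid: yes → true
  return reason = unwanted: late == unwanted is false
  item price ≤ 516.15 USD: 2351.85 ≤ 516.15 is false
Combine:
[1.1.1] true AND true = true
[1.1.2] exactly-one(true, false) = true
[1.1.3] true OR false = true
[1.1.4.1.1] true AND true AND true = true
[1.1.4.1] NOT true = false
[1.1.4] NOT false = true
[1.1] true AND true AND true AND true = true
[1.2.1] exactly-one(false, false) = false
[1.2.2] false AND true AND false = false
[1.2.3] true OR false OR false = true
[1.2] exactly-one(false, false, true) = true
[1] true → true = true
[root] NOT true = false
Overall: false → refused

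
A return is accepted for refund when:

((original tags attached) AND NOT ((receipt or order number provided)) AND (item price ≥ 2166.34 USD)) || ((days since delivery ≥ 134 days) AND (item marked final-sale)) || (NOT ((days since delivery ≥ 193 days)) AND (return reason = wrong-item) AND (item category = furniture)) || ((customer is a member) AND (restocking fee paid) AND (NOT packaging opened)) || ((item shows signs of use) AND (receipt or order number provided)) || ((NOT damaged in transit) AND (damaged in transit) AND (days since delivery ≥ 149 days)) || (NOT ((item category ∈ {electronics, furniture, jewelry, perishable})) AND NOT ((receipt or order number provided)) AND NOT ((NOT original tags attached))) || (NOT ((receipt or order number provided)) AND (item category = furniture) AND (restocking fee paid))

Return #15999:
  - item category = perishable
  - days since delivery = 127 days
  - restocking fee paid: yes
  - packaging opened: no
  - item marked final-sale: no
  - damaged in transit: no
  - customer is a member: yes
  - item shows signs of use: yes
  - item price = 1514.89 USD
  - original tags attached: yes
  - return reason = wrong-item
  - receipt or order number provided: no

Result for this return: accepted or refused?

Accepted

Atomic conditions:
  original tags attached: yes → true
  receipt or order number provided: no → false
  item price ≥ 2166.34 USD: 1514.89 ≥ 2166.34 is false
  days since delivery ≥ 134 days: 127 ≥ 134 is false
  item marked final-sale: no → false
  days since delivery ≥ 193 days: 127 ≥ 193 is false
  return reason = wrong-item: wrong-item == wrong-item is true
  item category = furniture: perishable == furniture is false
  customer is a member: yes → true
  restocking fee paid: yes → true
  NOT packaging opened: no → true
  item shows signs of use: yes → true
  NOT damaged in transit: no → true
  damaged in transit: no → false
  days since delivery ≥ 149 days: 127 ≥ 149 is false
  item category ∈ {electronics, furniture, jewelry, perishable}: perishable is in the set → true
  NOT original tags attached: yes → false
Combine:
[1.2] NOT false = true
[1] true AND true AND false = false
[2] false AND false = false
[3.1] NOT false = true
[3] true AND true AND false = false
[4] true AND true AND true = true
[5] true AND false = false
[6] true AND false AND false = false
[7.1] NOT true = false
[7.2] NOT false = true
[7.3] NOT false = true
[7] false AND true AND true = false
[8.1] NOT false = true
[8] true AND false AND true = false
[root] false OR false OR false OR true OR false OR false OR false OR false = true
Overall: true → accepted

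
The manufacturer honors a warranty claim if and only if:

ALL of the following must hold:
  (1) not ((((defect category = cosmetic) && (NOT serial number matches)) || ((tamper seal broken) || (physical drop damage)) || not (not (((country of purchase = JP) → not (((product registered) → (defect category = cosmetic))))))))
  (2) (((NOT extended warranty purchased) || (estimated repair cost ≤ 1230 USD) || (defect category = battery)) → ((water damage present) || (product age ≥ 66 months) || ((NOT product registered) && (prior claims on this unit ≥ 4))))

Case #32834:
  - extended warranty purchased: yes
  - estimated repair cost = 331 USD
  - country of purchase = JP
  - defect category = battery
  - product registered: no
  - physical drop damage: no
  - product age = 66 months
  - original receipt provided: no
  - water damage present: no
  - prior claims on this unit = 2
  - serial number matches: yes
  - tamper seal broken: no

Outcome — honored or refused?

Honored

Atomic conditions:
  defect category = cosmetic: battery == cosmetic is false
  NOT serial number matches: yes → false
  tamper seal broken: no → false
  physical drop damage: no → false
  country of purchase = JP: JP == JP is true
  product registered: no → false
  NOT extended warranty purchased: yes → false
  estimated repair cost ≤ 1230 USD: 331 ≤ 1230 is true
  defect category = battery: battery == battery is true
  water damage present: no → false
  product age ≥ 66 months: 66 ≥ 66 is true
  NOT product registered: no → true
  prior claims on this unit ≥ 4: 2 ≥ 4 is false
Combine:
[1.1.1] false AND false = false
[1.1.2] false OR false = false
[1.1.3.1.1.2.1] false → false (antecedent false ⇒ implication holds) = true
[1.1.3.1.1.2] NOT true = false
[1.1.3.1.1] true → false = false
[1.1.3.1] NOT false = true
[1.1.3] NOT true = false
[1.1] false OR false OR false = false
[1] NOT false = true
[2.1] false OR true OR true = true
[2.2.3] true AND false = false
[2.2] false OR true OR false = true
[2] true → true = true
[root] true AND true = true
Overall: true → honored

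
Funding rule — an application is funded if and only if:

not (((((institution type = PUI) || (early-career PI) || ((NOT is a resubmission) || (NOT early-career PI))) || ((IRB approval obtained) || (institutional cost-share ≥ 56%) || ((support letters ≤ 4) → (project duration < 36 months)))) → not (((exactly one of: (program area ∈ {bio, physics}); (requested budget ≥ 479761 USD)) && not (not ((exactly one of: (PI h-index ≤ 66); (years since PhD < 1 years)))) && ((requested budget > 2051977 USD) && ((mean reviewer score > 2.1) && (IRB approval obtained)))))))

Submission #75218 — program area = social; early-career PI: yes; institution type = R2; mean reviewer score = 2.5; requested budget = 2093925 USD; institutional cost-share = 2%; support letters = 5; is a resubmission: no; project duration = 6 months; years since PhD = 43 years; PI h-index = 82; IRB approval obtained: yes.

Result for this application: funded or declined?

Declined

Atomic conditions:
  institution type = PUI: R2 == PUI is false
  early-career PI: yes → true
  NOT is a resubmission: no → true
  NOT early-career PI: yes → false
  IRB approval obtained: yes → true
  institutional cost-share ≥ 56%: 2 ≥ 56 is false
  support letters ≤ 4: 5 ≤ 4 is false
  project duration < 36 months: 6 < 36 is true
  program area ∈ {bio, physics}: social is not in the set → false
  requested budget ≥ 479761 USD: 2093925 ≥ 479761 is true
  PI h-index ≤ 66: 82 ≤ 66 is false
  years since PhD < 1 years: 43 < 1 is false
  requested budget > 2051977 USD: 2093925 > 2051977 is true
  mean reviewer score > 2.1: 2.5 > 2.1 is true
Combine:
[1.1.1.3] true OR false = true
[1.1.1] false OR true OR true = true
[1.1.2.3] false → true (antecedent false ⇒ implication holds) = true
[1.1.2] true OR false OR true = true
[1.1] true OR true = true
[1.2.1.1] exactly-one(false, true) = true
[1.2.1.2.1.1] exactly-one(false, false) = false
[1.2.1.2.1] NOT false = true
[1.2.1.2] NOT true = false
[1.2.1.3.2] true AND true = true
[1.2.1.3] true AND true = true
[1.2.1] true AND false AND true = false
[1.2] NOT false = true
[1] true → true = true
[root] NOT true = false
Overall: false → declined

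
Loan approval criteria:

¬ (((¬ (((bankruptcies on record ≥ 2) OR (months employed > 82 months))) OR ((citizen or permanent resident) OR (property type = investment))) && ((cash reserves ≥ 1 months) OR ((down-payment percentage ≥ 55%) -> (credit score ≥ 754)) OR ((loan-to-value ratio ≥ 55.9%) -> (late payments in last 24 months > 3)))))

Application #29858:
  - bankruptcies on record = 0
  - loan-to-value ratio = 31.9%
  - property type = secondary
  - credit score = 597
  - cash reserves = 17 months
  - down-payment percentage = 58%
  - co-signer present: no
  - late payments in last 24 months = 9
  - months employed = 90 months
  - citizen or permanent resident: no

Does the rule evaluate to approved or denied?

Approved

Atomic conditions:
  bankruptcies on record ≥ 2: 0 ≥ 2 is false
  months employed > 82 months: 90 > 82 is true
  citizen or permanent resident: no → false
  property type = investment: secondary == investment is false
  cash reserves ≥ 1 months: 17 ≥ 1 is true
  down-payment percentage ≥ 55%: 58 ≥ 55 is true
  credit score ≥ 754: 597 ≥ 754 is false
  loan-to-value ratio ≥ 55.9%: 31.9 ≥ 55.9 is false
  late payments in last 24 months > 3: 9 > 3 is true
Combine:
[1.1.1.1] false OR true = true
[1.1.1] NOT true = false
[1.1.2] false OR false = false
[1.1] false OR false = false
[1.2.2] true → false = false
[1.2.3] false → true (antecedent false ⇒ implication holds) = true
[1.2] true OR false OR true = true
[1] false AND true = false
[root] NOT false = true
Overall: true → approved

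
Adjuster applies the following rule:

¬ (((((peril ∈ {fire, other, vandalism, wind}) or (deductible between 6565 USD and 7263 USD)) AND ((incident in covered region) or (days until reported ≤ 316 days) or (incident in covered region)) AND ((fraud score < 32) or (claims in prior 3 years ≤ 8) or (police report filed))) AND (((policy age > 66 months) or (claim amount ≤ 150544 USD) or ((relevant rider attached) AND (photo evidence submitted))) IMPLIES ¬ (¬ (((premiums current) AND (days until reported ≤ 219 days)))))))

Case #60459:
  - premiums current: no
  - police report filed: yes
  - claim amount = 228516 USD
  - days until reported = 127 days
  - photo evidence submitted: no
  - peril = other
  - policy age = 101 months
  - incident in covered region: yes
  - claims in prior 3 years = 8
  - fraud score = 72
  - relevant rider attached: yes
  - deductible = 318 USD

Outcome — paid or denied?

Atomic conditions:
  peril ∈ {fire, other, vandalism, wind}: other is in the set → true
  deductible between 6565 USD and 7263 USD: 318 in [6565, 7263] is false
  incident in covered region: yes → true
  days until reported ≤ 316 days: 127 ≤ 316 is true
  fraud score < 32: 72 < 32 is false
  claims in prior 3 years ≤ 8: 8 ≤ 8 is true
  police report filed: yes → true
  policy age > 66 months: 101 > 66 is true
  claim amount ≤ 150544 USD: 228516 ≤ 150544 is false
  relevant rider attached: yes → true
  photo evidence submitted: no → false
  premiums current: no → false
  days until reported ≤ 219 days: 127 ≤ 219 is true
Combine:
[1.1.1] true OR false = true
[1.1.2] true OR true OR true = true
[1.1.3] false OR true OR true = true
[1.1] true AND true AND true = true
[1.2.1.3] true AND false = false
[1.2.1] true OR false OR false = true
[1.2.2.1.1] false AND true = false
[1.2.2.1] NOT false = true
[1.2.2] NOT true = false
[1.2] true → false = false
[1] true AND false = false
[root] NOT false = true
Overall: true → paid

Paid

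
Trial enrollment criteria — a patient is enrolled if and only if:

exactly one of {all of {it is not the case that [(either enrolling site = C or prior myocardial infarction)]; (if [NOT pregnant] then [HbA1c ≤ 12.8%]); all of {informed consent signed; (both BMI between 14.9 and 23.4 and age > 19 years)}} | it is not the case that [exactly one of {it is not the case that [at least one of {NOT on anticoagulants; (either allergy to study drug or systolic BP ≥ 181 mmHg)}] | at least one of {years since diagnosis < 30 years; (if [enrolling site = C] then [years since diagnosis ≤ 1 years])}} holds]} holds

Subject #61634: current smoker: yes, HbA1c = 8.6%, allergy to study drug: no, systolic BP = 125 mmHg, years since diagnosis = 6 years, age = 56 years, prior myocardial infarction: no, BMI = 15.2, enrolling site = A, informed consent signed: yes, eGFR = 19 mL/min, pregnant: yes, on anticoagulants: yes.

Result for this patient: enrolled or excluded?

Excluded

Atomic conditions:
  enrolling site = C: A == C is false
  prior myocardial infarction: no → false
  NOT pregnant: yes → false
  HbA1c ≤ 12.8%: 8.6 ≤ 12.8 is true
  informed consent signed: yes → true
  BMI between 14.9 and 23.4: 15.2 in [14.9, 23.4] is true
  age > 19 years: 56 > 19 is true
  NOT on anticoagulants: yes → false
  allergy to study drug: no → false
  systolic BP ≥ 181 mmHg: 125 ≥ 181 is false
  years since diagnosis < 30 years: 6 < 30 is true
  years since diagnosis ≤ 1 years: 6 ≤ 1 is false
Combine:
[1.1.1] false OR false = false
[1.1] NOT false = true
[1.2] false → true (antecedent false ⇒ implication holds) = true
[1.3.2] true AND true = true
[1.3] true AND true = true
[1] true AND true AND true = true
[2.1.1.1.2] false OR false = false
[2.1.1.1] false OR false = false
[2.1.1] NOT false = true
[2.1.2.2] false → false (antecedent false ⇒ implication holds) = true
[2.1.2] true OR true = true
[2.1] exactly-one(true, true) = false
[2] NOT false = true
[root] exactly-one(true, true) = false
Overall: false → excluded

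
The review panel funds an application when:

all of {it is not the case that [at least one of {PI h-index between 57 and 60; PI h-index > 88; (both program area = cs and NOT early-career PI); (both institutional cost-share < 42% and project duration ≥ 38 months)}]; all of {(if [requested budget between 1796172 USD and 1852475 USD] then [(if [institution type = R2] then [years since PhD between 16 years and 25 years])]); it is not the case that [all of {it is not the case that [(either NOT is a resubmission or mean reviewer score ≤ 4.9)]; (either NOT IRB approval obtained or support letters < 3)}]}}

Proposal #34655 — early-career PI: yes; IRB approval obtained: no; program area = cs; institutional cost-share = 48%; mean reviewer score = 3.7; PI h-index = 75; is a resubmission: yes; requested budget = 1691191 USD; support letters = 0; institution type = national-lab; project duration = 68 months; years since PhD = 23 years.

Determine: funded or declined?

Funded

Atomic conditions:
  PI h-index between 57 and 60: 75 in [57, 60] is false
  PI h-index > 88: 75 > 88 is false
  program area = cs: cs == cs is true
  NOT early-career PI: yes → false
  institutional cost-share < 42%: 48 < 42 is false
  project duration ≥ 38 months: 68 ≥ 38 is true
  requested budget between 1796172 USD and 1852475 USD: 1691191 in [1796172, 1852475] is false
  institution type = R2: national-lab == R2 is false
  years since PhD between 16 years and 25 years: 23 in [16, 25] is true
  NOT is a resubmission: yes → false
  mean reviewer score ≤ 4.9: 3.7 ≤ 4.9 is true
  NOT IRB approval obtained: no → true
  support letters < 3: 0 < 3 is true
Combine:
[1.1.3] true AND false = false
[1.1.4] false AND true = false
[1.1] false OR false OR false OR false = false
[1] NOT false = true
[2.1.2] false → true (antecedent false ⇒ implication holds) = true
[2.1] false → true (antecedent false ⇒ implication holds) = true
[2.2.1.1.1] false OR true = true
[2.2.1.1] NOT true = false
[2.2.1.2] true OR true = true
[2.2.1] false AND true = false
[2.2] NOT false = true
[2] true AND true = true
[root] true AND true = true
Overall: true → funded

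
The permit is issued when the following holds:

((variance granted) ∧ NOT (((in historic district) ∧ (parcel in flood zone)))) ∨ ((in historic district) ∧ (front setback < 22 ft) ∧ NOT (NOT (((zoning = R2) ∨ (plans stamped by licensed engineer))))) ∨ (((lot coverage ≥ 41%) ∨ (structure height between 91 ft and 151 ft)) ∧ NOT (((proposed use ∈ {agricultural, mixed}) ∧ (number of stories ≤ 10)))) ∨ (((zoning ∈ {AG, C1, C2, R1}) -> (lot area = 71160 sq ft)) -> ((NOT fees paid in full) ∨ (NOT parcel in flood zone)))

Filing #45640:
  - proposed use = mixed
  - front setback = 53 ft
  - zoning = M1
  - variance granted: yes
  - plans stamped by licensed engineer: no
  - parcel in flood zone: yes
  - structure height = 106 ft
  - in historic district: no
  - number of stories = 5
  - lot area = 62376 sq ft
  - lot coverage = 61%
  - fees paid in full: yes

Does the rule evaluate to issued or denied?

Atomic conditions:
  variance granted: yes → true
  in historic district: no → false
  parcel in flood zone: yes → true
  front setback < 22 ft: 53 < 22 is false
  zoning = R2: M1 == R2 is false
  plans stamped by licensed engineer: no → false
  lot coverage ≥ 41%: 61 ≥ 41 is true
  structure height between 91 ft and 151 ft: 106 in [91, 151] is true
  proposed use ∈ {agricultural, mixed}: mixed is in the set → true
  number of stories ≤ 10: 5 ≤ 10 is true
  zoning ∈ {AG, C1, C2, R1}: M1 is not in the set → false
  lot area = 71160 sq ft: 62376 == 71160 is false
  NOT fees paid in full: yes → false
  NOT parcel in flood zone: yes → false
Combine:
[1.2.1] false AND true = false
[1.2] NOT false = true
[1] true AND true = true
[2.3.1.1] false OR false = false
[2.3.1] NOT false = true
[2.3] NOT true = false
[2] false AND false AND false = false
[3.1] true OR true = true
[3.2.1] true AND true = true
[3.2] NOT true = false
[3] true AND false = false
[4.1] false → false (antecedent false ⇒ implication holds) = true
[4.2] false OR false = false
[4] true → false = false
[root] true OR false OR false OR false = true
Overall: true → issued

Issued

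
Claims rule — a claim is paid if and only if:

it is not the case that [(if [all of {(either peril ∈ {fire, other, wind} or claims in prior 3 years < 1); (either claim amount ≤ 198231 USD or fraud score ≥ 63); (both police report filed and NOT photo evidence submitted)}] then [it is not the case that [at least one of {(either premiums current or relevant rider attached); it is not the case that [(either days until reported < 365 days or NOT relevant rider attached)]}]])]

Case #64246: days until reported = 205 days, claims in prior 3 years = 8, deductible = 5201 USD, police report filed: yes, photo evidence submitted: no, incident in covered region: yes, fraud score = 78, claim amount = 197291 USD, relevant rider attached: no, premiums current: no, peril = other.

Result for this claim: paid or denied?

Atomic conditions:
  peril ∈ {fire, other, wind}: other is in the set → true
  claims in prior 3 years < 1: 8 < 1 is false
  claim amount ≤ 198231 USD: 197291 ≤ 198231 is true
  fraud score ≥ 63: 78 ≥ 63 is true
  police report filed: yes → true
  NOT photo evidence submitted: no → true
  premiums current: no → false
  relevant rider attached: no → false
  days until reported < 365 days: 205 < 365 is true
  NOT relevant rider attached: no → true
Combine:
[1.1.1] true OR false = true
[1.1.2] true OR true = true
[1.1.3] true AND true = true
[1.1] true AND true AND true = true
[1.2.1.1] false OR false = false
[1.2.1.2.1] true OR true = true
[1.2.1.2] NOT true = false
[1.2.1] false OR false = false
[1.2] NOT false = true
[1] true → true = true
[root] NOT true = false
Overall: false → denied

Denied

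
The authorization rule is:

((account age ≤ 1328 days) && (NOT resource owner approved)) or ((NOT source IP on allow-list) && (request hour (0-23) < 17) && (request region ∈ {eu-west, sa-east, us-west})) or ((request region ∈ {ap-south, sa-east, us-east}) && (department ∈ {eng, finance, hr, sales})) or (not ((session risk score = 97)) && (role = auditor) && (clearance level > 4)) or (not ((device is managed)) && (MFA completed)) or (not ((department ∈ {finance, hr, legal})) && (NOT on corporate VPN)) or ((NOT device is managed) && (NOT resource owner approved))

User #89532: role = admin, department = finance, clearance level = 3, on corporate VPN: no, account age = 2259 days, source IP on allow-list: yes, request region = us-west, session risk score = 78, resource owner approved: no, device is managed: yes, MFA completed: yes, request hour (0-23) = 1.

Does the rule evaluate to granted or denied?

Denied

Atomic conditions:
  account age ≤ 1328 days: 2259 ≤ 1328 is false
  NOT resource owner approved: no → true
  NOT source IP on allow-list: yes → false
  request hour (0-23) < 17: 1 < 17 is true
  request region ∈ {eu-west, sa-east, us-west}: us-west is in the set → true
  request region ∈ {ap-south, sa-east, us-east}: us-west is not in the set → false
  department ∈ {eng, finance, hr, sales}: finance is in the set → true
  session risk score = 97: 78 == 97 is false
  role = auditor: admin == auditor is false
  clearance level > 4: 3 > 4 is false
  device is managed: yes → true
  MFA completed: yes → true
  department ∈ {finance, hr, legal}: finance is in the set → true
  NOT on corporate VPN: no → true
  NOT device is managed: yes → false
Combine:
[1] false AND true = false
[2] false AND true AND true = false
[3] false AND true = false
[4.1] NOT false = true
[4] true AND false AND false = false
[5.1] NOT true = false
[5] false AND true = false
[6.1] NOT true = false
[6] false AND true = false
[7] false AND true = false
[root] false OR false OR false OR false OR false OR false OR false = false
Overall: false → denied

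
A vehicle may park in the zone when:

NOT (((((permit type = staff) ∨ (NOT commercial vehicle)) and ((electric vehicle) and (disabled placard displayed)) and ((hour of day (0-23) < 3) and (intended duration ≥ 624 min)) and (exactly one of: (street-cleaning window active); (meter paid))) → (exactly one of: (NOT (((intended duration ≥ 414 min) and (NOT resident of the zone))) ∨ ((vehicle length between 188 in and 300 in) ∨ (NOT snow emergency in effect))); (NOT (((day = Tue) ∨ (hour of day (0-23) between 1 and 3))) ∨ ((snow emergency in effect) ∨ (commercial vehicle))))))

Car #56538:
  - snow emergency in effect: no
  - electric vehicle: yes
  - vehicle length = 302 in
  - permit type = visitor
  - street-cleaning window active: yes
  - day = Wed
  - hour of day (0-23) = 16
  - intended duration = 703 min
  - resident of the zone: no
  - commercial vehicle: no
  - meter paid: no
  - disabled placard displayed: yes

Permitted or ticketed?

Ticketed

Atomic conditions:
  permit type = staff: visitor == staff is false
  NOT commercial vehicle: no → true
  electric vehicle: yes → true
  disabled placard displayed: yes → true
  hour of day (0-23) < 3: 16 < 3 is false
  intended duration ≥ 624 min: 703 ≥ 624 is true
  street-cleaning window active: yes → true
  meter paid: no → false
  intended duration ≥ 414 min: 703 ≥ 414 is true
  NOT resident of the zone: no → true
  vehicle length between 188 in and 300 in: 302 in [188, 300] is false
  NOT snow emergency in effect: no → true
  day = Tue: Wed == Tue is false
  hour of day (0-23) between 1 and 3: 16 in [1, 3] is false
  snow emergency in effect: no → false
  commercial vehicle: no → false
Combine:
[1.1.1] false OR true = true
[1.1.2] true AND true = true
[1.1.3] false AND true = false
[1.1.4] exactly-one(true, false) = true
[1.1] true AND true AND false AND true = false
[1.2.1.1.1] true AND true = true
[1.2.1.1] NOT true = false
[1.2.1.2] false OR true = true
[1.2.1] false OR true = true
[1.2.2.1.1] false OR false = false
[1.2.2.1] NOT false = true
[1.2.2.2] false OR false = false
[1.2.2] true OR false = true
[1.2] exactly-one(true, true) = false
[1] false → false (antecedent false ⇒ implication holds) = true
[root] NOT true = false
Overall: false → ticketed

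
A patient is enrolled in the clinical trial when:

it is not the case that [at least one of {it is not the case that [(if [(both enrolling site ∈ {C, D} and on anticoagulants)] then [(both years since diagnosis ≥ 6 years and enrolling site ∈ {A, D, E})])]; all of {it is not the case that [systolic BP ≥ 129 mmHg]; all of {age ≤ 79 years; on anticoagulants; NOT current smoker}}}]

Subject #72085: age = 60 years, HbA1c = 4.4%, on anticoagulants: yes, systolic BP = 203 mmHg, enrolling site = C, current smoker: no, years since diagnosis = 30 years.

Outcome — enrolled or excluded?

Atomic conditions:
  enrolling site ∈ {C, D}: C is in the set → true
  on anticoagulants: yes → true
  years since diagnosis ≥ 6 years: 30 ≥ 6 is true
  enrolling site ∈ {A, D, E}: C is not in the set → false
  systolic BP ≥ 129 mmHg: 203 ≥ 129 is true
  age ≤ 79 years: 60 ≤ 79 is true
  NOT current smoker: no → true
Combine:
[1.1.1.1] true AND true = true
[1.1.1.2] true AND false = false
[1.1.1] true → false = false
[1.1] NOT false = true
[1.2.1] NOT true = false
[1.2.2] true AND true AND true = true
[1.2] false AND true = false
[1] true OR false = true
[root] NOT true = false
Overall: false → excluded

Excluded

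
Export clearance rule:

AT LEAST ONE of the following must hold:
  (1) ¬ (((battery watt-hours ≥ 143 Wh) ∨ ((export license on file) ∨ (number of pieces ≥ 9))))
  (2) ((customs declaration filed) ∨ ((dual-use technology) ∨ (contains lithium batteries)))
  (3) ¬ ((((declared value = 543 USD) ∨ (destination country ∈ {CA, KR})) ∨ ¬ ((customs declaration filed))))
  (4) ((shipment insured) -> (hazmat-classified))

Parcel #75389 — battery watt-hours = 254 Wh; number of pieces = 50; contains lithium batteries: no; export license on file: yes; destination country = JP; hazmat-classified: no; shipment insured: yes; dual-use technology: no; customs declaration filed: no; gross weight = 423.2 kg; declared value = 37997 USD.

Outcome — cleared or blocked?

Atomic conditions:
  battery watt-hours ≥ 143 Wh: 254 ≥ 143 is true
  export license on file: yes → true
  number of pieces ≥ 9: 50 ≥ 9 is true
  customs declaration filed: no → false
  dual-use technology: no → false
  contains lithium batteries: no → false
  declared value = 543 USD: 37997 == 543 is false
  destination country ∈ {CA, KR}: JP is not in the set → false
  shipment insured: yes → true
  hazmat-classified: no → false
Combine:
[1.1.2] true OR true = true
[1.1] true OR true = true
[1] NOT true = false
[2.2] false OR false = false
[2] false OR false = false
[3.1.1] false OR false = false
[3.1.2] NOT false = true
[3.1] false OR true = true
[3] NOT true = false
[4] true → false = false
[root] false OR false OR false OR false = false
Overall: false → blocked

Blocked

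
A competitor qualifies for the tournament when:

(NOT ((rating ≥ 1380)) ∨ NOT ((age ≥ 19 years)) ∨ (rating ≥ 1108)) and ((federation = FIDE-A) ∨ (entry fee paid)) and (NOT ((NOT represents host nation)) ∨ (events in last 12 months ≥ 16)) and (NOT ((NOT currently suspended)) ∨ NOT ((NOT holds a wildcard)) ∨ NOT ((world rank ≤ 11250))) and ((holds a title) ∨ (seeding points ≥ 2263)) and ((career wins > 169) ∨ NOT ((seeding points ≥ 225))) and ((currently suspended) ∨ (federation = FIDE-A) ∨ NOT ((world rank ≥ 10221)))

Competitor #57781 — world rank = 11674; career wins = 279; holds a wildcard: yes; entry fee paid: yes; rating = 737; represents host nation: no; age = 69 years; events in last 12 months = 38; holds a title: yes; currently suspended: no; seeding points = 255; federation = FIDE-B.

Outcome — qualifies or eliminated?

Atomic conditions:
  rating ≥ 1380: 737 ≥ 1380 is false
  age ≥ 19 years: 69 ≥ 19 is true
  rating ≥ 1108: 737 ≥ 1108 is false
  federation = FIDE-A: FIDE-B == FIDE-A is false
  entry fee paid: yes → true
  NOT represents host nation: no → true
  events in last 12 months ≥ 16: 38 ≥ 16 is true
  NOT currently suspended: no → true
  NOT holds a wildcard: yes → false
  world rank ≤ 11250: 11674 ≤ 11250 is false
  holds a title: yes → true
  seeding points ≥ 2263: 255 ≥ 2263 is false
  career wins > 169: 279 > 169 is true
  seeding points ≥ 225: 255 ≥ 225 is true
  currently suspended: no → false
  world rank ≥ 10221: 11674 ≥ 10221 is true
Combine:
[1.1] NOT false = true
[1.2] NOT true = false
[1] true OR false OR false = true
[2] false OR true = true
[3.1] NOT true = false
[3] false OR true = true
[4.1] NOT true = false
[4.2] NOT false = true
[4.3] NOT false = true
[4] false OR true OR true = true
[5] true OR false = true
[6.2] NOT true = false
[6] true OR false = true
[7.3] NOT true = false
[7] false OR false OR false = false
[root] true AND true AND true AND true AND true AND true AND false = false
Overall: false → eliminated

Eliminated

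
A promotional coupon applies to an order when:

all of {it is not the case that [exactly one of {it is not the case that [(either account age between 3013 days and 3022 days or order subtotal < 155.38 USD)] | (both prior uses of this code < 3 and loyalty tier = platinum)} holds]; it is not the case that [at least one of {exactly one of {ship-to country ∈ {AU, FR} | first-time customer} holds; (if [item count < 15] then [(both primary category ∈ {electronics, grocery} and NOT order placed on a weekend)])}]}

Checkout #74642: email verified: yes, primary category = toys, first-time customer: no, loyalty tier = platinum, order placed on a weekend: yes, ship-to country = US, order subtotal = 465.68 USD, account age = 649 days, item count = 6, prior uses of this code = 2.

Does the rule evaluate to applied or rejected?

Atomic conditions:
  account age between 3013 days and 3022 days: 649 in [3013, 3022] is false
  order subtotal < 155.38 USD: 465.68 < 155.38 is false
  prior uses of this code < 3: 2 < 3 is true
  loyalty tier = platinum: platinum == platinum is true
  ship-to country ∈ {AU, FR}: US is not in the set → false
  first-time customer: no → false
  item count < 15: 6 < 15 is true
  primary category ∈ {electronics, grocery}: toys is not in the set → false
  NOT order placed on a weekend: yes → false
Combine:
[1.1.1.1] false OR false = false
[1.1.1] NOT false = true
[1.1.2] true AND true = true
[1.1] exactly-one(true, true) = false
[1] NOT false = true
[2.1.1] exactly-one(false, false) = false
[2.1.2.2] false AND false = false
[2.1.2] true → false = false
[2.1] false OR false = false
[2] NOT false = true
[root] true AND true = true
Overall: true → applied

Applied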